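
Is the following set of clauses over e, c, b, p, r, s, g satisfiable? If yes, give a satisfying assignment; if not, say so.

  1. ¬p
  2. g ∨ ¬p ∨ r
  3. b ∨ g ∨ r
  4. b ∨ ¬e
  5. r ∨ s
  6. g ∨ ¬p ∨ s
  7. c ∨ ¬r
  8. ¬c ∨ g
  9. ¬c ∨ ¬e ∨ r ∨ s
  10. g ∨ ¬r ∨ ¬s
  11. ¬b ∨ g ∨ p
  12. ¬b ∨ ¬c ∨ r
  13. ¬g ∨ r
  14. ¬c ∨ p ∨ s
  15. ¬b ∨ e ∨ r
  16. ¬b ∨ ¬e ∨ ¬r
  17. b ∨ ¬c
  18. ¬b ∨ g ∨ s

Unit clause (¬p) forces p = False.
Try e = True:
  (b ∨ ¬e) forces b = True.
  (¬b ∨ g ∨ p) forces g = True.
  (¬g ∨ r) forces r = True.
  clause (¬b ∨ ¬e ∨ ¬r) is falsified — backtrack.
So e = False.
Set c = True.
  then (¬c ∨ g) forces g = True.
  then (¬g ∨ r) forces r = True.
  then (¬c ∨ p ∨ s) forces s = True.
  then (b ∨ ¬c) forces b = True.
All clauses satisfied.

e = False, c = True, b = True, p = False, r = True, s = True, g = True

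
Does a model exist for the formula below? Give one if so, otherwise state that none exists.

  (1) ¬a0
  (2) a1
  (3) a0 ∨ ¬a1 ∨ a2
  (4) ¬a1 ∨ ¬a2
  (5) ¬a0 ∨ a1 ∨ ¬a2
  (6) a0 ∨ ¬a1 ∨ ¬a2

Unsatisfiable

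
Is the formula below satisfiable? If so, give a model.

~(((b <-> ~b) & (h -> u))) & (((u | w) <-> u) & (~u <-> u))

The conjunct ~u <-> u is unsatisfiable on its own:
  u=F: evaluates to False.
  u=T: evaluates to False.
So the whole conjunction is unsatisfiable.

Unsatisfiable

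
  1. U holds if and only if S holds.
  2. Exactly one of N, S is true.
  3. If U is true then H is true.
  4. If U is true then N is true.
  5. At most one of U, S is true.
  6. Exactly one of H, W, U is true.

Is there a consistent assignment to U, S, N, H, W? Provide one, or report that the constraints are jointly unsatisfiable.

U: False, S: False, N: True, H: False, W: True

  (1) U=F, S=F — same ✓
  (2) {N, S}: 1 true — exactly one ✓
  (3) U=F ⇒ H: vacuous ✓
  (4) U=F ⇒ N: vacuous ✓
  (5) {U, S}: 0 true — at most one ✓
  (6) {H, W, U}: 1 true — exactly one ✓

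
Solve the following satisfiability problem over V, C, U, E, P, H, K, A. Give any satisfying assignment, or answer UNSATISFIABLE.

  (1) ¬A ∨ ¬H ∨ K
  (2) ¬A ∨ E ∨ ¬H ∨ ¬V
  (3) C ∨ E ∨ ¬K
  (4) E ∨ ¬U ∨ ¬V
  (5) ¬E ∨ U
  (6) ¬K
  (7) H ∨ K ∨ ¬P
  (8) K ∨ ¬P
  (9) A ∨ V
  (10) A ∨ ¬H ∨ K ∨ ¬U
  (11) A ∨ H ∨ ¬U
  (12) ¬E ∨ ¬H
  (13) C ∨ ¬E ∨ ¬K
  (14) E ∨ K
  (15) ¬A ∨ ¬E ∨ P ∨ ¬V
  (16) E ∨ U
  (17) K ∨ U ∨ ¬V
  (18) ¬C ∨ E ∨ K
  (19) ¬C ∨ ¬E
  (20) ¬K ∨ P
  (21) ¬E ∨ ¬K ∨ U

V=F, C=F, U=T, E=T, P=F, H=F, K=F, A=T

Unit clause (¬K) forces K = False.
In (K ∨ ¬P) only ¬P is left, so P = False.
In (E ∨ K) only E is left, so E = True.
In (¬C ∨ ¬E) only ¬C is left, so C = False.
In (¬E ∨ U) only U is left, so U = True.
In (¬E ∨ ¬H) only ¬H is left, so H = False.
In (A ∨ H ∨ ¬U) only A is left, so A = True.
In (¬A ∨ ¬E ∨ P ∨ ¬V) only ¬V is left, so V = False.
All clauses satisfied.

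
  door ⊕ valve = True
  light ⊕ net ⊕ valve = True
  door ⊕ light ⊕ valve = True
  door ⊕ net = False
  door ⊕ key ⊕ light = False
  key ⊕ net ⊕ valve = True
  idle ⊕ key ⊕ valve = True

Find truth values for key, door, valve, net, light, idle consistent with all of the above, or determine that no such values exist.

key=F; door=F; valve=T; net=F; light=F; idle=F

door ⊕ valve = F ⊕ T = True ✓
light ⊕ net ⊕ valve = F ⊕ F ⊕ T = True ✓
door ⊕ light ⊕ valve = F ⊕ F ⊕ T = True ✓
door ⊕ net = F ⊕ F = False ✓
door ⊕ key ⊕ light = F ⊕ F ⊕ F = False ✓
key ⊕ net ⊕ valve = F ⊕ F ⊕ T = True ✓
idle ⊕ key ⊕ valve = F ⊕ F ⊕ T = True ✓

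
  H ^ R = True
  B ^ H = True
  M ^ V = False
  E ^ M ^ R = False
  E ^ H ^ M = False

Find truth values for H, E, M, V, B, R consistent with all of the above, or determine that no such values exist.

The formula is unsatisfiable.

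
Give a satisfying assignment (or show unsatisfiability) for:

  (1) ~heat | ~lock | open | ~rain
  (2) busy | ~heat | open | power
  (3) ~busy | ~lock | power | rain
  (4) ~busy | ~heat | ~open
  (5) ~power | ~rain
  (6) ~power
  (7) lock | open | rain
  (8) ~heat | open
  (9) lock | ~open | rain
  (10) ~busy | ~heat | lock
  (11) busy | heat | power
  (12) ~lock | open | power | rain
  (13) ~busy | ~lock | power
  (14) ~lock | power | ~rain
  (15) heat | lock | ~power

rain: False, lock: True, heat: True, power: False, busy: False, open: True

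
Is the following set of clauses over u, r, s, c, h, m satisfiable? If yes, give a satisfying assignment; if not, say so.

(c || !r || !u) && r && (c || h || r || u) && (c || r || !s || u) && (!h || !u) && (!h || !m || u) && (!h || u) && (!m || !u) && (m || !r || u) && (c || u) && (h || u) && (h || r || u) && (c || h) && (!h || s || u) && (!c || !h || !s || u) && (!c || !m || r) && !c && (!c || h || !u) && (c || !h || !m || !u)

Case r = True:
  (!c) forces c = False.
  (c || !r || !u) forces u = False.
  Clause (c || u) is falsified — contradiction.
Case r = False:
  Clause (r) is falsified — contradiction.
Both cases fail, so the formula is unsatisfiable.

The formula is unsatisfiable.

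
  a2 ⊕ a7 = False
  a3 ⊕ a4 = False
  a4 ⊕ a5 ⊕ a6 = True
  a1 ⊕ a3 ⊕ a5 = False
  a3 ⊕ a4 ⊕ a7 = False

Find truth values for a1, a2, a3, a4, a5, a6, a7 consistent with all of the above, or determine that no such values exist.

a1: True; a2: False; a3: False; a4: False; a5: True; a6: False; a7: False

a2 ⊕ a7 = F ⊕ F = False ✓
a3 ⊕ a4 = F ⊕ F = False ✓
a4 ⊕ a5 ⊕ a6 = F ⊕ T ⊕ F = True ✓
a1 ⊕ a3 ⊕ a5 = T ⊕ F ⊕ T = False ✓
a3 ⊕ a4 ⊕ a7 = F ⊕ F ⊕ F = False ✓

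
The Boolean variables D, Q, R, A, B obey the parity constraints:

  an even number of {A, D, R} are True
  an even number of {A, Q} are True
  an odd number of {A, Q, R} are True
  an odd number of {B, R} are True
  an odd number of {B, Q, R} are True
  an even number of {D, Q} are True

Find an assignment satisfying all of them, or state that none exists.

Unsatisfiable

Adding constraints 1, 3, 6 mod 2: every variable appears an even number of times on the left, so the left side is 0.
But the right sides sum to 1 (mod 2). 0 ≠ 1 — the system is inconsistent.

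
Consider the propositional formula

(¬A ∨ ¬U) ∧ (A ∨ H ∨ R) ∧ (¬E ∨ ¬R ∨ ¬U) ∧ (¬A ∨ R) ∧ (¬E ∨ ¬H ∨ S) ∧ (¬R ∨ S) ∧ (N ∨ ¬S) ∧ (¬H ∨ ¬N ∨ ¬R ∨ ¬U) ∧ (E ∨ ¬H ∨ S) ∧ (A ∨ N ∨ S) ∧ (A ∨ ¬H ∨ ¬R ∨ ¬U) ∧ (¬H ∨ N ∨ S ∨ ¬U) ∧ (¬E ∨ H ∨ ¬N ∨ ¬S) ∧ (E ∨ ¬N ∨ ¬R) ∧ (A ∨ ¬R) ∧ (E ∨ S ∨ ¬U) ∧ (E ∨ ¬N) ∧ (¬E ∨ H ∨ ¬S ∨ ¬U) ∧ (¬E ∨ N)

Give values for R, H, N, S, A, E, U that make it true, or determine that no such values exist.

Set R = False.
  then (¬A ∨ R) forces A = False.
  then (A ∨ H ∨ R) forces H = True.
Set N = True.
  then (E ∨ ¬N) forces E = True.
  then (¬E ∨ ¬H ∨ S) forces S = True.
Set U = False.
All clauses satisfied.

R=F, H=T, N=T, S=T, A=F, E=T, U=F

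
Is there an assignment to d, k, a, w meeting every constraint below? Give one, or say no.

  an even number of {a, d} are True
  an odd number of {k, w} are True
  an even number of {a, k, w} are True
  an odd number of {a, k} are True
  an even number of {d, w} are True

d = True, k = False, a = True, w = True

{a, d}: 2 true → even ✓
{k, w}: 1 true → odd ✓
{a, k, w}: 2 true → even ✓
{a, k}: 1 true → odd ✓
{d, w}: 2 true → even ✓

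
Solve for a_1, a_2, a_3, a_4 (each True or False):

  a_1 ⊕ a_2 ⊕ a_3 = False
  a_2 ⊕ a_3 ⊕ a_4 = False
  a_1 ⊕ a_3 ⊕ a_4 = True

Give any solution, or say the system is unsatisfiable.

a_1=F, a_2=T, a_3=T, a_4=F

a_1 ⊕ a_2 ⊕ a_3 = F ⊕ T ⊕ T = False ✓
a_2 ⊕ a_3 ⊕ a_4 = T ⊕ T ⊕ F = False ✓
a_1 ⊕ a_3 ⊕ a_4 = F ⊕ T ⊕ F = True ✓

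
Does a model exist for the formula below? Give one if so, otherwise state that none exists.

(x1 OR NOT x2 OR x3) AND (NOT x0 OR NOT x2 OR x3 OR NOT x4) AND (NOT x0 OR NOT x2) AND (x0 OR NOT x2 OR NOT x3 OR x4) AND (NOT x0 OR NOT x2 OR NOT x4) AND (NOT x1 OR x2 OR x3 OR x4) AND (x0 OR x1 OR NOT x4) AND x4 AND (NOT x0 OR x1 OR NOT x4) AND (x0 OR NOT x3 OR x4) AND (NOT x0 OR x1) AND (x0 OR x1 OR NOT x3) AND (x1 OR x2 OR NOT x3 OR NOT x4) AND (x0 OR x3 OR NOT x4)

x0 = False; x1 = True; x2 = False; x3 = True; x4 = True

Unit clause (x4) forces x4 = True.
Set x0 = False.
  then (x0 OR x1 OR NOT x4) forces x1 = True.
  then (x0 OR x3 OR NOT x4) forces x3 = True.
Set x2 = False.
All clauses satisfied.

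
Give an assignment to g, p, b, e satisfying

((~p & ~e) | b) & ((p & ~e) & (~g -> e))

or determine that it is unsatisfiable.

g=T, p=T, b=T, e=F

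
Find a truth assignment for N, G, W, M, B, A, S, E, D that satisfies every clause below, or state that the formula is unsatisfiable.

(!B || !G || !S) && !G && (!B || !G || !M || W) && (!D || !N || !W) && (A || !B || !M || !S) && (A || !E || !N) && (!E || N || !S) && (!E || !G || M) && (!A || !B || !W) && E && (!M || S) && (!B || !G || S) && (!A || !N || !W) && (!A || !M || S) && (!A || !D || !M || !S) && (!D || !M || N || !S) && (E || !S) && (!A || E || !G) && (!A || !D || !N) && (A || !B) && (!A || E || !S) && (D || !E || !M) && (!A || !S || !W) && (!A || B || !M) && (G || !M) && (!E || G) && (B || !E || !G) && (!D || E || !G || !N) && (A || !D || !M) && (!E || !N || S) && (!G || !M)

Case G = True:
  Clause (!G) is falsified — contradiction.
Case G = False:
  (E) forces E = True.
  Clause (!E || G) is falsified — contradiction.
Both cases fail, so the formula is unsatisfiable.

UNSATISFIABLE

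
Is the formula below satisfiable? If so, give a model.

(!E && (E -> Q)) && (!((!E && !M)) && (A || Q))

Q = True, A = False, E = False, M = True

  !E && (E -> Q) = True
    !E = True
    E -> Q = True
  !((!E && !M)) && (A || Q) = True
    !((!E && !M)) = True
      !E && !M = False
        !E = True
        !M = False
    A || Q = True
Both conjuncts True, so the formula holds.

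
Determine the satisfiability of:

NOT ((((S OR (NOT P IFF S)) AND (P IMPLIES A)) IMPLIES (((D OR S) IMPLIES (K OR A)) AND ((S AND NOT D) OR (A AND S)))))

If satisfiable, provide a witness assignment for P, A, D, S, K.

P=F; A=F; D=T; S=T; K=T

  NOT ((((S OR (NOT P IFF S)) AND (P IMPLIES A)) IMPLIES (((D OR S) IMPLIES (K OR A)) AND ((S AND NOT D) OR (A AND S))))) = True
    ((S OR (NOT P IFF S)) AND (P IMPLIES A)) IMPLIES (((D OR S) IMPLIES (K OR A)) AND ((S AND NOT D) OR (A AND S))) = False
      (S OR (NOT P IFF S)) AND (P IMPLIES A) = True
        S OR (NOT P IFF S) = True
          NOT P IFF S = True
            NOT P = True
        P IMPLIES A = True
      ((D OR S) IMPLIES (K OR A)) AND ((S AND NOT D) OR (A AND S)) = False
        (D OR S) IMPLIES (K OR A) = True
          D OR S = True
          K OR A = True
        (S AND NOT D) OR (A AND S) = False
          S AND NOT D = False
            NOT D = False
          A AND S = False
The formula evaluates to True.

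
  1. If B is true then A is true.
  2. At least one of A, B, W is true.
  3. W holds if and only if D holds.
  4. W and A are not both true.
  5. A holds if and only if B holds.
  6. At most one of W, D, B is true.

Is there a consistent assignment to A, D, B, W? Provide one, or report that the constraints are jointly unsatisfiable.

A=T; D=F; B=T; W=F

  (1) B=T ⇒ A: T ✓
  (2) {A, B, W}: 2 true — at least one ✓
  (3) W=F, D=F — same ✓
  (4) W=F, A=T — not both ✓
  (5) A=T, B=T — same ✓
  (6) {W, D, B}: 1 true — at most one ✓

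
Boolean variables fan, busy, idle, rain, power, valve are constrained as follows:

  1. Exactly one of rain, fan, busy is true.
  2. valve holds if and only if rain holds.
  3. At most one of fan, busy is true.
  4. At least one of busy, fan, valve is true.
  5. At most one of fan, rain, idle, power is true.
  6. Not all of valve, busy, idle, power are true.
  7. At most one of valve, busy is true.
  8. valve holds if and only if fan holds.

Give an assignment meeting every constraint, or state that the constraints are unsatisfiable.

fan=F; busy=T; idle=T; rain=F; power=F; valve=F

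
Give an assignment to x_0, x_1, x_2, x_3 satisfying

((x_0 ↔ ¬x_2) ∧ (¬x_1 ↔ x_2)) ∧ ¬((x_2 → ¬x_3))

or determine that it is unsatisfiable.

x_0 = False, x_1 = False, x_2 = True, x_3 = True

  (x_0 ↔ ¬x_2) ∧ (¬x_1 ↔ x_2) = True
    x_0 ↔ ¬x_2 = True
      ¬x_2 = False
    ¬x_1 ↔ x_2 = True
      ¬x_1 = True
  ¬((x_2 → ¬x_3)) = True
    x_2 → ¬x_3 = False
      ¬x_3 = False
Both conjuncts True, so the formula holds.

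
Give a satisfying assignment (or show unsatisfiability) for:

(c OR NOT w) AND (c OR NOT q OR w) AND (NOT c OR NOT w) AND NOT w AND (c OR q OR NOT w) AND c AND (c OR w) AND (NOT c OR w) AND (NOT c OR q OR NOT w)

UNSATISFIABLE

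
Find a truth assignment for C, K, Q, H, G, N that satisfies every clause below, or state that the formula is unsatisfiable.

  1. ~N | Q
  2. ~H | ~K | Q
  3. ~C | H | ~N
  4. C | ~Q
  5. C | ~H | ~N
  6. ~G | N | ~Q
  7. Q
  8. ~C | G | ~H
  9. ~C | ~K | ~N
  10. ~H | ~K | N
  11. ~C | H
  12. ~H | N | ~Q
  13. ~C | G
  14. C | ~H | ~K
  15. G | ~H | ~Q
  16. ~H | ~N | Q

C = True; K = False; Q = True; H = True; G = True; N = True

Unit clause (Q) forces Q = True.
In (C | ~Q) only C is left, so C = True.
In (~C | H) only H is left, so H = True.
In (~H | N | ~Q) only N is left, so N = True.
In (~C | G) only G is left, so G = True.
In (~C | ~K | ~N) only ~K is left, so K = False.
All clauses satisfied.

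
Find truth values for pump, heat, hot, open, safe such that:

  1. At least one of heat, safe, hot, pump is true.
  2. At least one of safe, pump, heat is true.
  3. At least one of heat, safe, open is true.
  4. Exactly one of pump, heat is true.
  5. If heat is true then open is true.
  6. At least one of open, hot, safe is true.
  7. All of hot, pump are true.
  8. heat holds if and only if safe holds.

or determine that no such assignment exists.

pump: True, heat: False, hot: True, open: True, safe: False

  (1) {heat, safe, hot, pump}: 2 true — at least one ✓
  (2) {safe, pump, heat}: 1 true — at least one ✓
  (3) {heat, safe, open}: 1 true — at least one ✓
  (4) {pump, heat}: 1 true — exactly one ✓
  (5) heat=F ⇒ open: vacuous ✓
  (6) {open, hot, safe}: 2 true — at least one ✓
  (7) {hot, pump}: all 2 true ✓
  (8) heat=F, safe=F — same ✓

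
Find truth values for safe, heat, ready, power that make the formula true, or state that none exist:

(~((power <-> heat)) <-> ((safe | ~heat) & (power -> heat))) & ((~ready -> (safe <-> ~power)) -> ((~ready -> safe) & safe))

safe = True; heat = True; ready = False; power = False

  ~((power <-> heat)) <-> ((safe | ~heat) & (power -> heat)) = True
    ~((power <-> heat)) = True
      power <-> heat = False
    (safe | ~heat) & (power -> heat) = True
      safe | ~heat = True
        ~heat = False
      power -> heat = True
  (~ready -> (safe <-> ~power)) -> ((~ready -> safe) & safe) = True
    ~ready -> (safe <-> ~power) = True
      ~ready = True
      safe <-> ~power = True
        ~power = True
    (~ready -> safe) & safe = True
      ~ready -> safe = True
        ~ready = True
Both conjuncts True, so the formula holds.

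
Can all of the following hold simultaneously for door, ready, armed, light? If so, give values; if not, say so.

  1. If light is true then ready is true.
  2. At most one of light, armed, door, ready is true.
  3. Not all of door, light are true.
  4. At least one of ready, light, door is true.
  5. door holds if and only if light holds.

door = False, ready = True, armed = False, light = False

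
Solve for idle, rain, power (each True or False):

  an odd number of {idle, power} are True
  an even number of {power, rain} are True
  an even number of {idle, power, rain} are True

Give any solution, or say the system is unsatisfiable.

idle = False, rain = True, power = True

{idle, power}: 1 true → odd ✓
{power, rain}: 2 true → even ✓
{idle, power, rain}: 2 true → even ✓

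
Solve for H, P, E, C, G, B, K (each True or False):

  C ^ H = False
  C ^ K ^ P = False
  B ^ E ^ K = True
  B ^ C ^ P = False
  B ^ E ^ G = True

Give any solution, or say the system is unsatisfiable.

H=F; P=T; E=T; C=F; G=T; B=T; K=T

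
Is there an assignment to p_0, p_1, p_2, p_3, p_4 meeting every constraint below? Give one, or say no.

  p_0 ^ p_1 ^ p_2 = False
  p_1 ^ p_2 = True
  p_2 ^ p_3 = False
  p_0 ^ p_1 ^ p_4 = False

p_0=T, p_1=T, p_2=F, p_3=F, p_4=F

p_0 ^ p_1 ^ p_2 = T ^ T ^ F = False ✓
p_1 ^ p_2 = T ^ F = True ✓
p_2 ^ p_3 = F ^ F = False ✓
p_0 ^ p_1 ^ p_4 = T ^ T ^ F = False ✓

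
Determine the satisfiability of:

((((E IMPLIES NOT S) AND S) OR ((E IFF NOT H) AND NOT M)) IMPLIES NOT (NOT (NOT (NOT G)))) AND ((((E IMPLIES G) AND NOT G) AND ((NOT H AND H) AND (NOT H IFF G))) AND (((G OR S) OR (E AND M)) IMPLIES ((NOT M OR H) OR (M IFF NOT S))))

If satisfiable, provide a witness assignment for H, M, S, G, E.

Unsatisfiable

Case H = True: the conjunct NOT H is False.
Case H = False: the conjunct H is False.
Both cases fail — unsatisfiable.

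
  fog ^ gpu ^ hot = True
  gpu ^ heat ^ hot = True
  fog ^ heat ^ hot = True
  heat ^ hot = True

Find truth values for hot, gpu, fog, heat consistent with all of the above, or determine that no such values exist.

hot = True; gpu = False; fog = False; heat = False

fog ^ gpu ^ hot = F ^ F ^ T = True ✓
gpu ^ heat ^ hot = F ^ F ^ T = True ✓
fog ^ heat ^ hot = F ^ F ^ T = True ✓
heat ^ hot = F ^ T = True ✓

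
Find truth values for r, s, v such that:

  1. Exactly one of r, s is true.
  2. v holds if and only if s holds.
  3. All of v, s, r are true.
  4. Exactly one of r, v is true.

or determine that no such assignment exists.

The formula is unsatisfiable.

Case r = True:
  (1) with r=T forces s = False.
  Constraint (3) is violated (s=F) — contradiction.
Case r = False:
  Constraint (3) is violated (r=F) — contradiction.
Both cases fail — unsatisfiable.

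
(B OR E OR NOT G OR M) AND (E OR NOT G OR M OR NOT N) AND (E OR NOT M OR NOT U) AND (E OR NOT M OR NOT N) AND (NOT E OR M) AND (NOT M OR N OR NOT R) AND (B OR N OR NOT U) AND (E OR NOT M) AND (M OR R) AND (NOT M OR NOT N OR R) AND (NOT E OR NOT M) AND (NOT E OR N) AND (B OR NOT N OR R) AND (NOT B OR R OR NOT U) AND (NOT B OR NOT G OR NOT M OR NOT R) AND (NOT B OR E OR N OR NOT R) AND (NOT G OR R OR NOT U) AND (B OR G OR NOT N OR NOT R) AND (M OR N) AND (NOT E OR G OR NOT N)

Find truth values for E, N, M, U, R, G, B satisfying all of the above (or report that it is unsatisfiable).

Set E = False.
  then (E OR NOT M) forces M = False.
  then (M OR R) forces R = True.
  then (M OR N) forces N = True.
  then (E OR NOT G OR M OR NOT N) forces G = False.
  then (B OR G OR NOT N OR NOT R) forces B = True.
Set U = True.
All clauses satisfied.

E=F, N=T, M=F, U=T, R=T, G=F, B=T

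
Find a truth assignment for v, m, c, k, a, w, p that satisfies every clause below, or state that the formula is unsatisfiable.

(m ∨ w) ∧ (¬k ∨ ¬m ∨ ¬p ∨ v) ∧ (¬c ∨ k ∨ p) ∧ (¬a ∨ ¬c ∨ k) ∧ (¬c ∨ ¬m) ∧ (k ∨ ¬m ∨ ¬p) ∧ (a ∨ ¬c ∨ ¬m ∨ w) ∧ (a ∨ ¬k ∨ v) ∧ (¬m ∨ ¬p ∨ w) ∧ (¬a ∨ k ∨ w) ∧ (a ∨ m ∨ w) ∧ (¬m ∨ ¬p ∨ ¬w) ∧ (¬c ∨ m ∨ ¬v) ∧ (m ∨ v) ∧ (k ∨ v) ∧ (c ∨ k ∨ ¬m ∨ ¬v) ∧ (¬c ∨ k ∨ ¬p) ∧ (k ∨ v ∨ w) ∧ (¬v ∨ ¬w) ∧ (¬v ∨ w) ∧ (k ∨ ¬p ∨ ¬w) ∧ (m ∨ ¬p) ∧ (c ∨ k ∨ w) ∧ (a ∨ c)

v: False, m: True, c: False, k: True, a: True, w: True, p: False

Try v = True:
  (¬v ∨ ¬w) forces w = False.
  clause (¬v ∨ w) is falsified — backtrack.
So v = False.
  then (m ∨ v) forces m = True.
  then (k ∨ v) forces k = True.
  then (¬k ∨ ¬m ∨ ¬p ∨ v) forces p = False.
  then (¬c ∨ ¬m) forces c = False.
  then (a ∨ ¬k ∨ v) forces a = True.
Set w = True.
All clauses satisfied.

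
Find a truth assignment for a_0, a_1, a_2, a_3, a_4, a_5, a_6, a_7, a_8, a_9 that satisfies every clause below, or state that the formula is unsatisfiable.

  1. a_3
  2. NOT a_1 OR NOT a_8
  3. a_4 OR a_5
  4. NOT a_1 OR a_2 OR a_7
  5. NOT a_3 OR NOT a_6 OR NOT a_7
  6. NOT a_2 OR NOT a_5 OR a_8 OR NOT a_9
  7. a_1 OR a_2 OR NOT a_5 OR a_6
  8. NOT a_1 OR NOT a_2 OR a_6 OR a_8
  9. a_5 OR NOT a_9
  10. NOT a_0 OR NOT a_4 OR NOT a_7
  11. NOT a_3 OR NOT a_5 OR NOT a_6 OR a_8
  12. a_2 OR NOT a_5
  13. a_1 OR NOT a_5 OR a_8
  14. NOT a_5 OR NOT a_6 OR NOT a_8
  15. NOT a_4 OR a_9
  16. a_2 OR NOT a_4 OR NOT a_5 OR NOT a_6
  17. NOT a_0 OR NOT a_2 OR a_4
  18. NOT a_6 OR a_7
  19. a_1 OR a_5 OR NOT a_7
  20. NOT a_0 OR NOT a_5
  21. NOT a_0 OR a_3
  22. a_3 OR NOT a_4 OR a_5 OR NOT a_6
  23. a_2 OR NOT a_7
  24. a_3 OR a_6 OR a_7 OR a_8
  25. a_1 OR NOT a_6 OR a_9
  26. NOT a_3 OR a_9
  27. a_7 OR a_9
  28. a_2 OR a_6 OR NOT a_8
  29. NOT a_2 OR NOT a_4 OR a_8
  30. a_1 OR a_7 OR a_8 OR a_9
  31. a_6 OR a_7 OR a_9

Unit clause (a_3) forces a_3 = True.
In (NOT a_3 OR a_9) only a_9 is left, so a_9 = True.
In (a_5 OR NOT a_9) only a_5 is left, so a_5 = True.
In (a_2 OR NOT a_5) only a_2 is left, so a_2 = True.
In (NOT a_0 OR NOT a_5) only NOT a_0 is left, so a_0 = False.
In (NOT a_2 OR NOT a_5 OR a_8 OR NOT a_9) only a_8 is left, so a_8 = True.
In (NOT a_5 OR NOT a_6 OR NOT a_8) only NOT a_6 is left, so a_6 = False.
In (NOT a_1 OR NOT a_8) only NOT a_1 is left, so a_1 = False.
Set a_4 = False.
Set a_7 = True.
All clauses satisfied.

a_0=F; a_1=F; a_2=T; a_3=T; a_4=F; a_5=T; a_6=F; a_7=T; a_8=T; a_9=T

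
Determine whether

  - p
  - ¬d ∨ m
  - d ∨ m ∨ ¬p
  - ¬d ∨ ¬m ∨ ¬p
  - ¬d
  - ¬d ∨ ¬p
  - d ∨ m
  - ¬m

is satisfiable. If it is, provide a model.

Case p = True:
  (¬d) forces d = False.
  (d ∨ m ∨ ¬p) forces m = True.
  Clause (¬m) is falsified — contradiction.
Case p = False:
  Clause (p) is falsified — contradiction.
Both cases fail, so the formula is unsatisfiable.

Unsatisfiable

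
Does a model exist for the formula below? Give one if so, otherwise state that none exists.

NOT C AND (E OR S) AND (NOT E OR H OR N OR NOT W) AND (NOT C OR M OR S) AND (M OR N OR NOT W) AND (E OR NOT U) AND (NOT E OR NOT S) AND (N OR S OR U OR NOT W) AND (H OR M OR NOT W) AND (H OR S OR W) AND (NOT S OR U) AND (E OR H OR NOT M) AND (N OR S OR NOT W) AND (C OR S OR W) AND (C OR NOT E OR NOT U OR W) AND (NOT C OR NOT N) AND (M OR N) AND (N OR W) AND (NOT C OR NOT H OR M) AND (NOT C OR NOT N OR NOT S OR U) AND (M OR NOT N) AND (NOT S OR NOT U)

Unit clause (NOT C) forces C = False.
Set U = True.
  then (E OR NOT U) forces E = True.
  then (NOT E OR NOT S) forces S = False.
  then (C OR S OR W) forces W = True.
  then (N OR S OR NOT W) forces N = True.
  then (M OR NOT N) forces M = True.
Set H = False.
All clauses satisfied.

U=T, C=F, M=T, S=F, N=T, W=T, E=T, H=F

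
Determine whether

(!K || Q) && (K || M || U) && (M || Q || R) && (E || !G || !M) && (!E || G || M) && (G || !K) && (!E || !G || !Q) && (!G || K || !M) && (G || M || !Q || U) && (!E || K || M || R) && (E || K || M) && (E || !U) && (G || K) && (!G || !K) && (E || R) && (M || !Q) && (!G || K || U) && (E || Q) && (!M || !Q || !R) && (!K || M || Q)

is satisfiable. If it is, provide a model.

Set M = False.
  then (M || !Q) forces Q = False.
  then (E || Q) forces E = True.
  then (!K || M || Q) forces K = False.
  then (K || M || U) forces U = True.
  then (M || Q || R) forces R = True.
  then (!E || G || M) forces G = True.
All clauses satisfied.

M=F, R=T, E=T, Q=F, K=F, U=T, G=T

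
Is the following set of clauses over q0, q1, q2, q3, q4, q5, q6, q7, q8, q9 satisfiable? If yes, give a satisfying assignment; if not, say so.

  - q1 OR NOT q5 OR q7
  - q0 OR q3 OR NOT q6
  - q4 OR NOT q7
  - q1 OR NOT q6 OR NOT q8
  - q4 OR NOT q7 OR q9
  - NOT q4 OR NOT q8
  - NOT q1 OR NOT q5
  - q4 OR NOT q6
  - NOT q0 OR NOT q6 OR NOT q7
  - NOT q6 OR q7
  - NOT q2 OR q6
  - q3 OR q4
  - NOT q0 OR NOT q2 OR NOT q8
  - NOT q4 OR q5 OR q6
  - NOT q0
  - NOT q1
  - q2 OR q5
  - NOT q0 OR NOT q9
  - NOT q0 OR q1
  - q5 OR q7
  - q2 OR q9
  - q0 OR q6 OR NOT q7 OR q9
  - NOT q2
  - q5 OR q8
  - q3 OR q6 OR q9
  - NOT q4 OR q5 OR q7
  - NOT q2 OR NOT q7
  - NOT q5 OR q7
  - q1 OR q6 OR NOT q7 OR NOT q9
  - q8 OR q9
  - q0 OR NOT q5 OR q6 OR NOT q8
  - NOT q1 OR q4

q0: False, q1: False, q2: False, q3: True, q4: True, q5: True, q6: True, q7: True, q8: False, q9: True

Unit clause (NOT q0) forces q0 = False.
Unit clause (NOT q1) forces q1 = False.
Unit clause (NOT q2) forces q2 = False.
In (q2 OR q5) only q5 is left, so q5 = True.
In (q2 OR q9) only q9 is left, so q9 = True.
In (NOT q5 OR q7) only q7 is left, so q7 = True.
In (q1 OR q6 OR NOT q7 OR NOT q9) only q6 is left, so q6 = True.
In (q0 OR q3 OR NOT q6) only q3 is left, so q3 = True.
In (q4 OR NOT q7) only q4 is left, so q4 = True.
In (q1 OR NOT q6 OR NOT q8) only NOT q8 is left, so q8 = False.
All clauses satisfied.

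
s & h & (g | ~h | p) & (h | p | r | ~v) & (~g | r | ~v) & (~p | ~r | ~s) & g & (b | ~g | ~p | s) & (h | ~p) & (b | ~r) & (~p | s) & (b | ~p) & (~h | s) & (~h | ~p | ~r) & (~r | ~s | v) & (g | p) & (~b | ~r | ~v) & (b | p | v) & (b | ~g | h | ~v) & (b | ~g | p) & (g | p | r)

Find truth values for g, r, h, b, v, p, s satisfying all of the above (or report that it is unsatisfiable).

g = True; r = False; h = True; b = True; v = False; p = False; s = True

Unit clause (s) forces s = True.
Unit clause (h) forces h = True.
Unit clause (g) forces g = True.
Try r = True:
  (~p | ~r | ~s) forces p = False.
  (b | ~r) forces b = True.
  (~r | ~s | v) forces v = True.
  clause (~b | ~r | ~v) is falsified — backtrack.
So r = False.
  then (~g | r | ~v) forces v = False.
Try b = False:
  (b | ~p) forces p = False.
  clause (b | p | v) is falsified — backtrack.
So b = True.
Set p = False.
All clauses satisfied.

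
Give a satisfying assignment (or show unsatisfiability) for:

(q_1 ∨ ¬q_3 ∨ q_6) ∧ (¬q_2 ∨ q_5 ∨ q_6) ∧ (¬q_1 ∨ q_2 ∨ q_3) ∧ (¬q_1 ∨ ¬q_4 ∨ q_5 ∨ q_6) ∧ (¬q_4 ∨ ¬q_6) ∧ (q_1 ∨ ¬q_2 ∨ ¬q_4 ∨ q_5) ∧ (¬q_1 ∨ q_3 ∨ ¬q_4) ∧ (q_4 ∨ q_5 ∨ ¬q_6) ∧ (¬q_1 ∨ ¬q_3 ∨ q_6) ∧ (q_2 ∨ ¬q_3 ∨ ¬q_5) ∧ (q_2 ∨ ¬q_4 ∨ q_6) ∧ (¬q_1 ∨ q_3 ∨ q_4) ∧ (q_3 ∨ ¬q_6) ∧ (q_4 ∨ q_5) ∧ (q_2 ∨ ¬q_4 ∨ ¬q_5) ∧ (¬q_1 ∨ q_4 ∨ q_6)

q_1=F, q_2=T, q_3=F, q_4=F, q_5=T, q_6=F

Set q_1 = False.
Set q_2 = True.
Set q_3 = False.
  then (q_3 ∨ ¬q_6) forces q_6 = False.
  then (¬q_2 ∨ q_5 ∨ q_6) forces q_5 = True.
Set q_4 = False.
All clauses satisfied.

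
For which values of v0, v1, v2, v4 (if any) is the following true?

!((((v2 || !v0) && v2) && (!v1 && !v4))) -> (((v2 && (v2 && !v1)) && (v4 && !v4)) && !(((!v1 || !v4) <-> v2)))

v0=T, v1=F, v2=T, v4=F

  !((((v2 || !v0) && v2) && (!v1 && !v4))) -> (((v2 && (v2 && !v1)) && (v4 && !v4)) && !(((!v1 || !v4) <-> v2))) = True
    !((((v2 || !v0) && v2) && (!v1 && !v4))) = False
      ((v2 || !v0) && v2) && (!v1 && !v4) = True
        (v2 || !v0) && v2 = True
          v2 || !v0 = True
            !v0 = False
        !v1 && !v4 = True
          !v1 = True
          !v4 = True
    ((v2 && (v2 && !v1)) && (v4 && !v4)) && !(((!v1 || !v4) <-> v2)) = False
      (v2 && (v2 && !v1)) && (v4 && !v4) = False
        v2 && (v2 && !v1) = True
          v2 && !v1 = True
            !v1 = True
        v4 && !v4 = False
          !v4 = True
      !(((!v1 || !v4) <-> v2)) = False
        (!v1 || !v4) <-> v2 = True
          !v1 || !v4 = True
            !v1 = True
            !v4 = True
The formula evaluates to True.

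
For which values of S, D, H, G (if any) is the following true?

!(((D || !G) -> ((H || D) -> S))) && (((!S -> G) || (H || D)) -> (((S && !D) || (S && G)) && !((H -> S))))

Case S = True: the conjunct !(((D || !G) -> ((H || D) -> S))) becomes !(((D || !G) -> True)) = False.
Case S = False: the formula simplifies to !(((D || !G) -> !((H || D)))) && !((G || (H || D))).
  G = True: the conjunct !((G || (H || D))) becomes !((True || (H || D))) = False.
  G = False: simplifies to !(!((H || D))) && !((H || D)).
    D = True: the conjunct !((H || D)) becomes !((H || True)) = False.
    D = False: simplifies to !(!H) && !H.
      H = True: the conjunct !H is False.
      H = False: the conjunct !(!H) becomes !(!False) = False.
Both cases fail — unsatisfiable.

No satisfying assignment exists.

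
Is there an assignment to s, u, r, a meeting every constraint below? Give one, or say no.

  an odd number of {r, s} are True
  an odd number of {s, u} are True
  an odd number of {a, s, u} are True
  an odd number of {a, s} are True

s=T, u=F, r=F, a=F

{r, s}: 1 true → odd ✓
{s, u}: 1 true → odd ✓
{a, s, u}: 1 true → odd ✓
{a, s}: 1 true → odd ✓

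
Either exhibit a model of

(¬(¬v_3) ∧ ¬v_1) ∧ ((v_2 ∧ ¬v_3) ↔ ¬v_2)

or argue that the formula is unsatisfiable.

v_1 = False; v_2 = True; v_3 = True

  ¬(¬v_3) ∧ ¬v_1 = True
    ¬(¬v_3) = True
      ¬v_3 = False
    ¬v_1 = True
  (v_2 ∧ ¬v_3) ↔ ¬v_2 = True
    v_2 ∧ ¬v_3 = False
      ¬v_3 = False
    ¬v_2 = False
Both conjuncts True, so the formula holds.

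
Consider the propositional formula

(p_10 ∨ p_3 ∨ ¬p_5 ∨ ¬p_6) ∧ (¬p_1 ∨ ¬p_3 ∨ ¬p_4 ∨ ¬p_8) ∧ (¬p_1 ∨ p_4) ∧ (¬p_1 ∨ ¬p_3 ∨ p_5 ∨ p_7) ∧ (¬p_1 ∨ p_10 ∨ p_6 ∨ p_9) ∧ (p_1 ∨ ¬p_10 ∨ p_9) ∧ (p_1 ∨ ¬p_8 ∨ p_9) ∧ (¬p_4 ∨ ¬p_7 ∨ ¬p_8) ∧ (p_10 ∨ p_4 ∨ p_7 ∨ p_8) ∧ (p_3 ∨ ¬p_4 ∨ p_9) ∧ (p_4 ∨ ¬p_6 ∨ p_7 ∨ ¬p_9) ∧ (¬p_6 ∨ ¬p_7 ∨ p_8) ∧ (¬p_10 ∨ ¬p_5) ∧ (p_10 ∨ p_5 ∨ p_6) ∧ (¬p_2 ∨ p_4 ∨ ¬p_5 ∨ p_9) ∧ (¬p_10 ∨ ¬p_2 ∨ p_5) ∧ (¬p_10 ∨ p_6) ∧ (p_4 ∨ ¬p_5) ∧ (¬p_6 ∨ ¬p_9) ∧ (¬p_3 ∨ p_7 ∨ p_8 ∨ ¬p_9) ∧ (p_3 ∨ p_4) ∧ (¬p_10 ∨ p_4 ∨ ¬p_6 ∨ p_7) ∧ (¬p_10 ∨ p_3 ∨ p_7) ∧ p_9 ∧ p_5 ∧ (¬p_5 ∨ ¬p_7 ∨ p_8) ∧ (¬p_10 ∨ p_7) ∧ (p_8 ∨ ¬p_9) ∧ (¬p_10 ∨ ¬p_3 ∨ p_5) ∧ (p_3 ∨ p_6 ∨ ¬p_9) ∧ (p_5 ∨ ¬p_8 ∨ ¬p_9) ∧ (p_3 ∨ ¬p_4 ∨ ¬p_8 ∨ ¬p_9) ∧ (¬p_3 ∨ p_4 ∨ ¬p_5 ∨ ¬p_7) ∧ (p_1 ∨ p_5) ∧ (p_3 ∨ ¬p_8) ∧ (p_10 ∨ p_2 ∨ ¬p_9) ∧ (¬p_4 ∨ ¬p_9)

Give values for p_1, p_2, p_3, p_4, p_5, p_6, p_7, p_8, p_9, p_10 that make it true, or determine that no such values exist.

Case p_4 = True:
  (p_9) forces p_9 = True.
  Clause (¬p_4 ∨ ¬p_9) is falsified — contradiction.
Case p_4 = False:
  (¬p_1 ∨ p_4) forces p_1 = False.
  (p_4 ∨ ¬p_5) forces p_5 = False.
  Clause (p_5) is falsified — contradiction.
Both cases fail, so the formula is unsatisfiable.

UNSATISFIABLE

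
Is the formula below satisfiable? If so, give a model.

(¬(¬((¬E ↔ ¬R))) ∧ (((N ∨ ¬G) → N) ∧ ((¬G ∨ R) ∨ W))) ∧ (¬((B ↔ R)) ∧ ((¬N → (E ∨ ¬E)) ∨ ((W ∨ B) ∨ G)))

R: True; E: True; B: False; W: False; N: True; G: True

  ¬(¬((¬E ↔ ¬R))) ∧ (((N ∨ ¬G) → N) ∧ ((¬G ∨ R) ∨ W)) = True
    ¬(¬((¬E ↔ ¬R))) = True
      ¬((¬E ↔ ¬R)) = False
        ¬E ↔ ¬R = True
          ¬E = False
          ¬R = False
    ((N ∨ ¬G) → N) ∧ ((¬G ∨ R) ∨ W) = True
      (N ∨ ¬G) → N = True
        N ∨ ¬G = True
          ¬G = False
      (¬G ∨ R) ∨ W = True
        ¬G ∨ R = True
          ¬G = False
  ¬((B ↔ R)) ∧ ((¬N → (E ∨ ¬E)) ∨ ((W ∨ B) ∨ G)) = True
    ¬((B ↔ R)) = True
      B ↔ R = False
    (¬N → (E ∨ ¬E)) ∨ ((W ∨ B) ∨ G) = True
      ¬N → (E ∨ ¬E) = True
        ¬N = False
        E ∨ ¬E = True
          ¬E = False
      (W ∨ B) ∨ G = True
        W ∨ B = False
Both conjuncts True, so the formula holds.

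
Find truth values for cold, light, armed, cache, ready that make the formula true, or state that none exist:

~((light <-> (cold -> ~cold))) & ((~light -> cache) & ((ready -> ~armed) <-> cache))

cold=F, light=F, armed=F, cache=T, ready=F

  ~((light <-> (cold -> ~cold))) = True
    light <-> (cold -> ~cold) = False
      cold -> ~cold = True
        ~cold = True
  (~light -> cache) & ((ready -> ~armed) <-> cache) = True
    ~light -> cache = True
      ~light = True
    (ready -> ~armed) <-> cache = True
      ready -> ~armed = True
        ~armed = True
Both conjuncts True, so the formula holds.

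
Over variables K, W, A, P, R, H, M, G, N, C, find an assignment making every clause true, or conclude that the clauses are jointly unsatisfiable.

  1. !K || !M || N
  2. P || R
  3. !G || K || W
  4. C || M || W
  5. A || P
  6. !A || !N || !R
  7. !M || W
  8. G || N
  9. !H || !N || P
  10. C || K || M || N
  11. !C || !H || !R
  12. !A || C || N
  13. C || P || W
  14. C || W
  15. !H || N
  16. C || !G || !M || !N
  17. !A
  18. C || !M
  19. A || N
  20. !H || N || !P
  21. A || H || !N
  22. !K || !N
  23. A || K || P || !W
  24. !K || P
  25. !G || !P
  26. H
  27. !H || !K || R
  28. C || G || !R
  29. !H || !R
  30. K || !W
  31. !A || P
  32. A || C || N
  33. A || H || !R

Unit clause (!A) forces A = False.
In (A || N) only N is left, so N = True.
In (A || H || !N) only H is left, so H = True.
In (!K || !N) only !K is left, so K = False.
In (!H || !R) only !R is left, so R = False.
In (K || !W) only !W is left, so W = False.
In (P || R) only P is left, so P = True.
In (!G || K || W) only !G is left, so G = False.
In (!M || W) only !M is left, so M = False.
In (C || W) only C is left, so C = True.
All clauses satisfied.

K: False; W: False; A: False; P: True; R: False; H: True; M: False; G: False; N: True; C: True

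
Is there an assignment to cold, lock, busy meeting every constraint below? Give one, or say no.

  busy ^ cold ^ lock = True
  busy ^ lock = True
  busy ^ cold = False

cold: False, lock: True, busy: False

busy ^ cold ^ lock = F ^ F ^ T = True ✓
busy ^ lock = F ^ T = True ✓
busy ^ cold = F ^ F = False ✓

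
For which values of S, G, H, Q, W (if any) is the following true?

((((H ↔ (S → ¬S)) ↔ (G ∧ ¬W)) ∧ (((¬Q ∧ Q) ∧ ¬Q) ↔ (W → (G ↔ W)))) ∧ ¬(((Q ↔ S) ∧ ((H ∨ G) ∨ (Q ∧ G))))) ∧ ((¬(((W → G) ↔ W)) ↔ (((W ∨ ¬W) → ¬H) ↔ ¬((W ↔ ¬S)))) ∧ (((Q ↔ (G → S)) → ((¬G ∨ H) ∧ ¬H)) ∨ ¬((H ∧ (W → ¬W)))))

Case W = True: the formula simplifies to ((¬((H ↔ (S → ¬S))) ∧ (((¬Q ∧ Q) ∧ ¬Q) ↔ G)) ∧ ¬(((Q ↔ S) ∧ ((H ∨ G) ∨ (Q ∧ G))))) ∧ (¬G ↔ (¬H ↔ ¬(¬S))).
  Q = True: simplifies to ((¬((H ↔ (S → ¬S))) ∧ ¬G) ∧ ¬((S ∧ ((H ∨ G) ∨ G)))) ∧ (¬G ↔ (¬H ↔ ¬(¬S))).
    G = True: the conjunct ¬G is False.
    G = False: simplifies to (¬((H ↔ (S → ¬S))) ∧ ¬((S ∧ H))) ∧ (¬H ↔ ¬(¬S)).
      S = True: simplifies to (¬(¬H) ∧ ¬H) ∧ ¬H.
        H = True: the conjunct ¬H is False.
        H = False: the conjunct ¬(¬H) becomes ¬(¬False) = False.
      S = False: simplifies to ¬H ∧ H.
        H = True: the conjunct ¬H is False.
        H = False: the conjunct H is False.
  Q = False: simplifies to ((¬((H ↔ (S → ¬S))) ∧ ¬G) ∧ ¬((¬S ∧ (H ∨ G)))) ∧ (¬G ↔ (¬H ↔ ¬(¬S))).
    G = True: the conjunct ¬G is False.
    G = False: simplifies to (¬((H ↔ (S → ¬S))) ∧ ¬((¬S ∧ H))) ∧ (¬H ↔ ¬(¬S)).
      S = True: simplifies to ¬(¬H) ∧ ¬H.
        H = True: the conjunct ¬H is False.
        H = False: the conjunct ¬(¬H) becomes ¬(¬False) = False.
      S = False: simplifies to (¬H ∧ ¬H) ∧ H.
        H = True: the conjunct ¬H is False.
        H = False: the conjunct H is False.
Case W = False: the formula simplifies to ((((H ↔ (S → ¬S)) ↔ G) ∧ ((¬Q ∧ Q) ∧ ¬Q)) ∧ ¬(((Q ↔ S) ∧ ((H ∨ G) ∨ (Q ∧ G))))) ∧ ((¬H ↔ ¬S) ∧ (((Q ↔ (G → S)) → ((¬G ∨ H) ∧ ¬H)) ∨ ¬H)).
  Q = True: the conjunct ¬Q is False.
  Q = False: the conjunct Q is False.
Both cases fail — unsatisfiable.

Unsatisfiable — no assignment works.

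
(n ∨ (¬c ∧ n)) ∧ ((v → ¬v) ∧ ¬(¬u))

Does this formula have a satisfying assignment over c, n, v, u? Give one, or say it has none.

c=T, n=T, v=F, u=T

  n ∨ (¬c ∧ n) = True
    ¬c ∧ n = False
      ¬c = False
  (v → ¬v) ∧ ¬(¬u) = True
    v → ¬v = True
      ¬v = True
    ¬(¬u) = True
      ¬u = False
Both conjuncts True, so the formula holds.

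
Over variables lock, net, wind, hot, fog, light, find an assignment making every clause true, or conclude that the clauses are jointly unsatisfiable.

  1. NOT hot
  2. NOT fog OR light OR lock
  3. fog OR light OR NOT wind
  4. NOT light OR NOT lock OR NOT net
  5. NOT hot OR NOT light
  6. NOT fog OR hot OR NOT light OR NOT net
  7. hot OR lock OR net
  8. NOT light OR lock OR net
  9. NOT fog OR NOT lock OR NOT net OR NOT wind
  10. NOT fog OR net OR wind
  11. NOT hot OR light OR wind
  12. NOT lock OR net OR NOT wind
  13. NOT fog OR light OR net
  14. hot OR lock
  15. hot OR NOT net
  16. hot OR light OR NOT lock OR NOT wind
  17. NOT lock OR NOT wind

Unit clause (NOT hot) forces hot = False.
In (hot OR lock) only lock is left, so lock = True.
In (hot OR NOT net) only NOT net is left, so net = False.
In (NOT lock OR NOT wind) only NOT wind is left, so wind = False.
In (NOT fog OR net OR wind) only NOT fog is left, so fog = False.
Set light = True.
All clauses satisfied.

lock = True, net = False, wind = False, hot = False, fog = False, light = True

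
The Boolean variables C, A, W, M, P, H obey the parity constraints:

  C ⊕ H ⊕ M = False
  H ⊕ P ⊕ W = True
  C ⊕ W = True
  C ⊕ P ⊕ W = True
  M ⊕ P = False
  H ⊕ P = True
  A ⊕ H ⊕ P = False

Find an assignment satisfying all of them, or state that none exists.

C = True, A = True, W = False, M = False, P = False, H = True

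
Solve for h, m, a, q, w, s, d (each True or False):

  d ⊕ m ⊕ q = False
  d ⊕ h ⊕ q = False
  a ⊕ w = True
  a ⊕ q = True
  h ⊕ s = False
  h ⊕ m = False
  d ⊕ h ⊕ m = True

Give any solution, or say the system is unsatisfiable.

h=T; m=T; a=T; q=F; w=F; s=T; d=T

d ⊕ m ⊕ q = T ⊕ T ⊕ F = False ✓
d ⊕ h ⊕ q = T ⊕ T ⊕ F = False ✓
a ⊕ w = T ⊕ F = True ✓
a ⊕ q = T ⊕ F = True ✓
h ⊕ s = T ⊕ T = False ✓
h ⊕ m = T ⊕ T = False ✓
d ⊕ h ⊕ m = T ⊕ T ⊕ T = True ✓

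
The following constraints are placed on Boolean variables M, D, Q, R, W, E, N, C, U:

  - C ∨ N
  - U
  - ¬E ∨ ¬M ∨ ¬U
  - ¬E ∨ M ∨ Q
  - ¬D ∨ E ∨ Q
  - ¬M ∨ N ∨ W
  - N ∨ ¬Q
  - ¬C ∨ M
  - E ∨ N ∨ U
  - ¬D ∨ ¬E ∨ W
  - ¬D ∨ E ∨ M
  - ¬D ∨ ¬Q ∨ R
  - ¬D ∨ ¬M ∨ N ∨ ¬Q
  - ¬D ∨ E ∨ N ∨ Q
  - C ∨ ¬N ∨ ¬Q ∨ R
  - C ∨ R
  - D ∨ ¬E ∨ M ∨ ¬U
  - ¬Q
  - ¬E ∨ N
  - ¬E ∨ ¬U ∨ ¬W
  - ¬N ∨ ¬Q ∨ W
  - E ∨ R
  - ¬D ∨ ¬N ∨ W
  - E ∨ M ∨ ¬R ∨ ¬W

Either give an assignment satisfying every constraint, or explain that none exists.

Unit clause (U) forces U = True.
Unit clause (¬Q) forces Q = False.
Set M = True.
  then (¬E ∨ ¬M ∨ ¬U) forces E = False.
  then (¬D ∨ E ∨ Q) forces D = False.
  then (E ∨ R) forces R = True.
Set W = True.
Set N = True.
Set C = False.
All clauses satisfied.

M=T, D=F, Q=F, R=T, W=T, E=F, N=T, C=F, U=T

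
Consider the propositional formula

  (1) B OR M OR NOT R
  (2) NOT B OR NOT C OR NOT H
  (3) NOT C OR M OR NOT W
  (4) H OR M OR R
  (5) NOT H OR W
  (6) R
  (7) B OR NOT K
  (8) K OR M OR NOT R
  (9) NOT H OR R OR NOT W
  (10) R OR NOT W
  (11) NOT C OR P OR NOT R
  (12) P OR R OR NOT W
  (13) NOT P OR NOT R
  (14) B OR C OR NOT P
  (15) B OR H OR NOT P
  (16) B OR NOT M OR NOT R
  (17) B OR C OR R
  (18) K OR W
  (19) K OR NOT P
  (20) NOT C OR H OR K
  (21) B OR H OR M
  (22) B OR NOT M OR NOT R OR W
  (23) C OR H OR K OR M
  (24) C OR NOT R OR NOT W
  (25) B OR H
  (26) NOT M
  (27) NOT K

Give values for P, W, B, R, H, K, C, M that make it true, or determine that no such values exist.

Case K = True:
  Clause (NOT K) is falsified — contradiction.
Case K = False:
  (R) forces R = True.
  (K OR M OR NOT R) forces M = True.
  Clause (NOT M) is falsified — contradiction.
Both cases fail, so the formula is unsatisfiable.

Unsatisfiable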